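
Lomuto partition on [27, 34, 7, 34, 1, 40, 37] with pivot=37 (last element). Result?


Elements <= 37 go left of pivot.
Result: [27, 34, 7, 34, 1, 37, 40], pivot at index 5


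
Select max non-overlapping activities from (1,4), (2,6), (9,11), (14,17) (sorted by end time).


Greedy: pick earliest-ending, then skip overlaps.
Selected (3 activities): [(1, 4), (9, 11), (14, 17)]


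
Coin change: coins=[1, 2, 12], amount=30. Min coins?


dp[0]=0; dp[i]=1+min(dp[i-c] for c in coins)
...dp[25]=3, dp[26]=3, dp[27]=4, dp[28]=4, dp[29]=5, dp[30]=5
Minimum coins for 30 = 5


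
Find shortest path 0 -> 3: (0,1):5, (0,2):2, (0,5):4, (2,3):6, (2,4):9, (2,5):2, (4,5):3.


Dijkstra from 0:
Distances: {0: 0, 1: 5, 2: 2, 3: 8, 4: 7, 5: 4}
Shortest distance to 3 = 8, path = [0, 2, 3]


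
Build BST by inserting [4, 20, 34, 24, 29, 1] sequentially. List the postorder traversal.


Root = 4; build tree by BST insertion.
Postorder traversal: [1, 29, 24, 34, 20, 4]


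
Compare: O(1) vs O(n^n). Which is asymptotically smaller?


constant grows slower than n^n
O(1) is asymptotically smaller; O(n^n) grows faster


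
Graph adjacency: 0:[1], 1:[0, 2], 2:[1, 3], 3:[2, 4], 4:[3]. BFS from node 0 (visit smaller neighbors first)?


BFS queue: start with [0]
Visit order: [0, 1, 2, 3, 4]


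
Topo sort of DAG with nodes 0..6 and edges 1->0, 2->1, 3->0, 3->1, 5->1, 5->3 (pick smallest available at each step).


Kahn's algorithm, process smallest node first
Order: [2, 4, 5, 3, 1, 0, 6]


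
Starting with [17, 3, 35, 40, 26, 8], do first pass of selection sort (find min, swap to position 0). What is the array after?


After one pass: [3, 17, 35, 40, 26, 8]


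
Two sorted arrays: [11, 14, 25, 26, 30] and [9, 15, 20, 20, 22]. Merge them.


Compare heads, take smaller each step.
Merged: [9, 11, 14, 15, 20, 20, 22, 25, 26, 30]


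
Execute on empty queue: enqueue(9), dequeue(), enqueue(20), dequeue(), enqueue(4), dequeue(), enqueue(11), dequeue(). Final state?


enqueue(9) -> [9]
dequeue() returns 9 -> []
enqueue(20) -> [20]
dequeue() returns 20 -> []
enqueue(4) -> [4]
dequeue() returns 4 -> []
enqueue(11) -> [11]
dequeue() returns 11 -> []
Final queue (front to back): []


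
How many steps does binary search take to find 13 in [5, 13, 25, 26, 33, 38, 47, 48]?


Search for 13:
[0,7] mid=3 arr[3]=26
[0,2] mid=1 arr[1]=13
Total: 2 comparisons


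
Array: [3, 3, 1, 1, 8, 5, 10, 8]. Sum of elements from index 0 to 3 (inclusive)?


Prefix sums: [0, 3, 6, 7, 8, 16, 21, 31, 39]
Sum[0..3] = prefix[4] - prefix[0] = 8 - 0 = 8


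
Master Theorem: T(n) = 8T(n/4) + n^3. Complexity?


a=8, b=4, c=3. log_4(8)=1.5 < c=3. Case 3: O(n^c) = O(n^3)
Complexity: O(n^3)


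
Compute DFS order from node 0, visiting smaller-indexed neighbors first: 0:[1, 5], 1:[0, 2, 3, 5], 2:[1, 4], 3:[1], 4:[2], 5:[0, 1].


DFS stack-based: start with [0]
Visit order: [0, 1, 2, 4, 3, 5]


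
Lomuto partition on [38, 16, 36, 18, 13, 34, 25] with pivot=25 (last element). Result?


Elements <= 25 go left of pivot.
Result: [16, 18, 13, 25, 36, 34, 38], pivot at index 3


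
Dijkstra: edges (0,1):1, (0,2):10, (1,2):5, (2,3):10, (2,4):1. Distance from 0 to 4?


Dijkstra from 0:
Distances: {0: 0, 1: 1, 2: 6, 3: 16, 4: 7}
Shortest distance to 4 = 7, path = [0, 1, 2, 4]


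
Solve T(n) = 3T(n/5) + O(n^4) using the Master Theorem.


a=3, b=5, c=4. log_5(3)=0.683 < c=4. Case 3: O(n^c) = O(n^4)
Complexity: O(n^4)


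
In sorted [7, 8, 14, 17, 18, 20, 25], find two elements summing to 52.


Two pointers: lo=0, hi=6
No pair sums to 52


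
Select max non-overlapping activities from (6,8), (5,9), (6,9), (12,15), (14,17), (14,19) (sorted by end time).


Greedy: pick earliest-ending, then skip overlaps.
Selected (2 activities): [(6, 8), (12, 15)]


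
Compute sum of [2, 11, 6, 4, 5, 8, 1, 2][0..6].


Prefix sums: [0, 2, 13, 19, 23, 28, 36, 37, 39]
Sum[0..6] = prefix[7] - prefix[0] = 37 - 0 = 37


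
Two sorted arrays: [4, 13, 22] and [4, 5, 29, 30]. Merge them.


Compare heads, take smaller each step.
Merged: [4, 4, 5, 13, 22, 29, 30]


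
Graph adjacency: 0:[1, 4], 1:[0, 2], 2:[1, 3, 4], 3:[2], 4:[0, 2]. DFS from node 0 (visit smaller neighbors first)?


DFS stack-based: start with [0]
Visit order: [0, 1, 2, 3, 4]


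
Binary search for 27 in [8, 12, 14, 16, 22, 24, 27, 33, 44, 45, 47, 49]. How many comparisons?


Search for 27:
[0,11] mid=5 arr[5]=24
[6,11] mid=8 arr[8]=44
[6,7] mid=6 arr[6]=27
Total: 3 comparisons


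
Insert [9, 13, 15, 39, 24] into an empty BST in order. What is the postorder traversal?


Root = 9; build tree by BST insertion.
Postorder traversal: [24, 39, 15, 13, 9]


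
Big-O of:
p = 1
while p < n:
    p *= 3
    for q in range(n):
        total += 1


Per nesting level: O(log n) * O(n) = O(n log n)
Complexity: O(n log n)


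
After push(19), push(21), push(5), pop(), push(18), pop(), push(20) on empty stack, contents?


push(19) -> [19]
push(21) -> [19, 21]
push(5) -> [19, 21, 5]
pop() returns 5 -> [19, 21]
push(18) -> [19, 21, 18]
pop() returns 18 -> [19, 21]
push(20) -> [19, 21, 20]
Final stack (bottom to top): [19, 21, 20]


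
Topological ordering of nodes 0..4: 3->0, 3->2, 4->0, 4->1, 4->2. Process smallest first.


Kahn's algorithm, process smallest node first
Order: [3, 4, 0, 1, 2]


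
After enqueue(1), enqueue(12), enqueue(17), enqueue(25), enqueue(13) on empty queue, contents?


enqueue(1) -> [1]
enqueue(12) -> [1, 12]
enqueue(17) -> [1, 12, 17]
enqueue(25) -> [1, 12, 17, 25]
enqueue(13) -> [1, 12, 17, 25, 13]
Final queue (front to back): [1, 12, 17, 25, 13]


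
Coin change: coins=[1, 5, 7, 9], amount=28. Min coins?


dp[0]=0; dp[i]=1+min(dp[i-c] for c in coins)
...dp[23]=3, dp[24]=4, dp[25]=3, dp[26]=4, dp[27]=3, dp[28]=4
Minimum coins for 28 = 4


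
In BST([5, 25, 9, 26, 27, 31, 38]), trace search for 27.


BST root = 5
Search for 27: compare at each node
Path: [5, 25, 26, 27]


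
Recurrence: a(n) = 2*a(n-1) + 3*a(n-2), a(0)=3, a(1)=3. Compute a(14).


Build bottom-up:
...a(12)=797163, a(13)=2391483, a(14)=2*2391483+3*797163=7174455


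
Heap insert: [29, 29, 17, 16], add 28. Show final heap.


Append 28: [29, 29, 17, 16, 28]
Bubble up: no swaps needed
Result: [29, 29, 17, 16, 28]


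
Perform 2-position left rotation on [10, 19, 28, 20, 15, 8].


Left rotate by 2: [28, 20, 15, 8, 10, 19]


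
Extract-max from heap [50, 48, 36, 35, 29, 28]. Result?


Max = 50
Replace root with last, heapify down
Resulting heap: [48, 35, 36, 28, 29]


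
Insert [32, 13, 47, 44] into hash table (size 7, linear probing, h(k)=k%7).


Insertions: 32->slot 4; 13->slot 6; 47->slot 5; 44->slot 2
Table: [None, None, 44, None, 32, 47, 13]


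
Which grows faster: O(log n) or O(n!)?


logarithmic grows slower than factorial
O(log n) is asymptotically smaller; O(n!) grows faster


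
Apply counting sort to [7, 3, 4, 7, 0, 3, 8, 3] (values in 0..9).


Count array: [1, 0, 0, 3, 1, 0, 0, 2, 1, 0]
Reconstruct: [0, 3, 3, 3, 4, 7, 7, 8]


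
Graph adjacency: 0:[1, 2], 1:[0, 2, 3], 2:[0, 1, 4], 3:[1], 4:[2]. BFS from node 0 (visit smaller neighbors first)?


BFS queue: start with [0]
Visit order: [0, 1, 2, 3, 4]


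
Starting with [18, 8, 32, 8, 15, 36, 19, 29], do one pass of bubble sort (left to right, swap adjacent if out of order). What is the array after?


After one pass: [8, 18, 8, 15, 32, 19, 29, 36]


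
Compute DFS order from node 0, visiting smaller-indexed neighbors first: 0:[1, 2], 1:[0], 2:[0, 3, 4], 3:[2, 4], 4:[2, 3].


DFS stack-based: start with [0]
Visit order: [0, 1, 2, 3, 4]


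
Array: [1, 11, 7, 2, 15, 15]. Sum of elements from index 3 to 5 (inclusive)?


Prefix sums: [0, 1, 12, 19, 21, 36, 51]
Sum[3..5] = prefix[6] - prefix[3] = 51 - 19 = 32


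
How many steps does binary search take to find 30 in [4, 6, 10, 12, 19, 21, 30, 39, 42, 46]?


Search for 30:
[0,9] mid=4 arr[4]=19
[5,9] mid=7 arr[7]=39
[5,6] mid=5 arr[5]=21
[6,6] mid=6 arr[6]=30
Total: 4 comparisons


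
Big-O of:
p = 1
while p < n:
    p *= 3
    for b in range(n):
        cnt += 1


Per nesting level: O(log n) * O(n) = O(n log n)
Complexity: O(n log n)


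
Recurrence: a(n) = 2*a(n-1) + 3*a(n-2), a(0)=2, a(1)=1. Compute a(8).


Build bottom-up:
...a(6)=548, a(7)=1639, a(8)=2*1639+3*548=4922


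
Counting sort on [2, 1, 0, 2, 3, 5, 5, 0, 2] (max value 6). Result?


Count array: [2, 1, 3, 1, 0, 2, 0]
Reconstruct: [0, 0, 1, 2, 2, 2, 3, 5, 5]


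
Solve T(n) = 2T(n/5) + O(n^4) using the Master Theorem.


a=2, b=5, c=4. log_5(2)=0.431 < c=4. Case 3: O(n^c) = O(n^4)
Complexity: O(n^4)


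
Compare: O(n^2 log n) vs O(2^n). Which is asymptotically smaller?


n^2 log n grows slower than exponential
O(n^2 log n) is asymptotically smaller; O(2^n) grows faster


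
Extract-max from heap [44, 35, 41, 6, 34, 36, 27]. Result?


Max = 44
Replace root with last, heapify down
Resulting heap: [41, 35, 36, 6, 34, 27]


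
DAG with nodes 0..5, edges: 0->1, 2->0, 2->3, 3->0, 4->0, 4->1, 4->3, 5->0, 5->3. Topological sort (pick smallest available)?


Kahn's algorithm, process smallest node first
Order: [2, 4, 5, 3, 0, 1]


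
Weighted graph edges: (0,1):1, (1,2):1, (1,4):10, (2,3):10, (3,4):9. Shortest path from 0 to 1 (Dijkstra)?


Dijkstra from 0:
Distances: {0: 0, 1: 1, 2: 2, 3: 12, 4: 11}
Shortest distance to 1 = 1, path = [0, 1]


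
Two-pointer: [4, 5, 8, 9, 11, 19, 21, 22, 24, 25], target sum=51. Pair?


Two pointers: lo=0, hi=9
No pair sums to 51


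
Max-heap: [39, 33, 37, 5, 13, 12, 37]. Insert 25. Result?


Append 25: [39, 33, 37, 5, 13, 12, 37, 25]
Bubble up: swap idx 7(25) with idx 3(5)
Result: [39, 33, 37, 25, 13, 12, 37, 5]


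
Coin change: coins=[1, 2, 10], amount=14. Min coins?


dp[0]=0; dp[i]=1+min(dp[i-c] for c in coins)
...dp[9]=5, dp[10]=1, dp[11]=2, dp[12]=2, dp[13]=3, dp[14]=3
Minimum coins for 14 = 3


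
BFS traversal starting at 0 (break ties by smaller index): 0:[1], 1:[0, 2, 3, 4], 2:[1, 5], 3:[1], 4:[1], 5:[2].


BFS queue: start with [0]
Visit order: [0, 1, 2, 3, 4, 5]


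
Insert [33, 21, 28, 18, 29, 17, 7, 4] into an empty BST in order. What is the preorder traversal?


Root = 33; build tree by BST insertion.
Preorder traversal: [33, 21, 18, 17, 7, 4, 28, 29]


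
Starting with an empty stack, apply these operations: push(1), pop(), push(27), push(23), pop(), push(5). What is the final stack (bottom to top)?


push(1) -> [1]
pop() returns 1 -> []
push(27) -> [27]
push(23) -> [27, 23]
pop() returns 23 -> [27]
push(5) -> [27, 5]
Final stack (bottom to top): [27, 5]


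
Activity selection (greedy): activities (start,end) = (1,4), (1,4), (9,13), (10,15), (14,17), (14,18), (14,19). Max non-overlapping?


Greedy: pick earliest-ending, then skip overlaps.
Selected (3 activities): [(1, 4), (9, 13), (14, 17)]


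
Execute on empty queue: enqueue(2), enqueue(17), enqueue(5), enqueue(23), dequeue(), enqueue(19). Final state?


enqueue(2) -> [2]
enqueue(17) -> [2, 17]
enqueue(5) -> [2, 17, 5]
enqueue(23) -> [2, 17, 5, 23]
dequeue() returns 2 -> [17, 5, 23]
enqueue(19) -> [17, 5, 23, 19]
Final queue (front to back): [17, 5, 23, 19]


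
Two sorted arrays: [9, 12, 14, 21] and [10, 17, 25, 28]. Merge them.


Compare heads, take smaller each step.
Merged: [9, 10, 12, 14, 17, 21, 25, 28]


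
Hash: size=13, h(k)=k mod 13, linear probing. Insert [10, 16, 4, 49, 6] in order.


Insertions: 10->slot 10; 16->slot 3; 4->slot 4; 49->slot 11; 6->slot 6
Table: [None, None, None, 16, 4, None, 6, None, None, None, 10, 49, None]


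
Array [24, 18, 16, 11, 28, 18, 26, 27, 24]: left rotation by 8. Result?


Left rotate by 8: [24, 24, 18, 16, 11, 28, 18, 26, 27]


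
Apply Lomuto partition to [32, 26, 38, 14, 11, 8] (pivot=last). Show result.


Elements <= 8 go left of pivot.
Result: [8, 26, 38, 14, 11, 32], pivot at index 0


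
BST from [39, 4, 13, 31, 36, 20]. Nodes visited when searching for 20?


BST root = 39
Search for 20: compare at each node
Path: [39, 4, 13, 31, 20]


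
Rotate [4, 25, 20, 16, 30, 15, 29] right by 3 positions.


Right rotate by 3: [30, 15, 29, 4, 25, 20, 16]


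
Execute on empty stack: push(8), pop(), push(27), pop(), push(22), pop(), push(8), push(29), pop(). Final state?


push(8) -> [8]
pop() returns 8 -> []
push(27) -> [27]
pop() returns 27 -> []
push(22) -> [22]
pop() returns 22 -> []
push(8) -> [8]
push(29) -> [8, 29]
pop() returns 29 -> [8]
Final stack (bottom to top): [8]


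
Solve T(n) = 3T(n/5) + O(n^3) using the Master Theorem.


a=3, b=5, c=3. log_5(3)=0.683 < c=3. Case 3: O(n^c) = O(n^3)
Complexity: O(n^3)


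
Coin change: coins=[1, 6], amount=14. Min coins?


dp[0]=0; dp[i]=1+min(dp[i-c] for c in coins)
...dp[9]=4, dp[10]=5, dp[11]=6, dp[12]=2, dp[13]=3, dp[14]=4
Minimum coins for 14 = 4


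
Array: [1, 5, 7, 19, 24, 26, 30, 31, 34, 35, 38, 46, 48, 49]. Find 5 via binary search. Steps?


Search for 5:
[0,13] mid=6 arr[6]=30
[0,5] mid=2 arr[2]=7
[0,1] mid=0 arr[0]=1
[1,1] mid=1 arr[1]=5
Total: 4 comparisons


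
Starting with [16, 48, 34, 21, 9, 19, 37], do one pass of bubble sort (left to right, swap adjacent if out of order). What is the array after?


After one pass: [16, 34, 21, 9, 19, 37, 48]


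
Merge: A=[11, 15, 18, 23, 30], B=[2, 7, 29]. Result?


Compare heads, take smaller each step.
Merged: [2, 7, 11, 15, 18, 23, 29, 30]


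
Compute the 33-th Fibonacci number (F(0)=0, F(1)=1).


F(n)=F(n-1)+F(n-2)
...F(31)=1346269, F(32)=2178309, F(33)=3524578


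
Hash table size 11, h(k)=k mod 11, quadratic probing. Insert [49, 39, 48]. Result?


Insertions: 49->slot 5; 39->slot 6; 48->slot 4
Table: [None, None, None, None, 48, 49, 39, None, None, None, None]


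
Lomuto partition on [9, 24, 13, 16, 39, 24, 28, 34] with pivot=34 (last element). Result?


Elements <= 34 go left of pivot.
Result: [9, 24, 13, 16, 24, 28, 34, 39], pivot at index 6


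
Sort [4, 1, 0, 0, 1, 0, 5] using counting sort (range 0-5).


Count array: [3, 2, 0, 0, 1, 1]
Reconstruct: [0, 0, 0, 1, 1, 4, 5]


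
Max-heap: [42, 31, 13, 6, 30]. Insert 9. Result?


Append 9: [42, 31, 13, 6, 30, 9]
Bubble up: no swaps needed
Result: [42, 31, 13, 6, 30, 9]


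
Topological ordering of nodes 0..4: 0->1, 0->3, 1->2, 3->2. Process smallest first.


Kahn's algorithm, process smallest node first
Order: [0, 1, 3, 2, 4]


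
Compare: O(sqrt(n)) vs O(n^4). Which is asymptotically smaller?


sublinear grows slower than quartic
O(sqrt(n)) is asymptotically smaller; O(n^4) grows faster


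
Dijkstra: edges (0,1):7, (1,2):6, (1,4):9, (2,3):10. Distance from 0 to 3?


Dijkstra from 0:
Distances: {0: 0, 1: 7, 2: 13, 3: 23, 4: 16}
Shortest distance to 3 = 23, path = [0, 1, 2, 3]


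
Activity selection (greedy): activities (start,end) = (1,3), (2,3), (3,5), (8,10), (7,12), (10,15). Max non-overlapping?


Greedy: pick earliest-ending, then skip overlaps.
Selected (4 activities): [(1, 3), (3, 5), (8, 10), (10, 15)]


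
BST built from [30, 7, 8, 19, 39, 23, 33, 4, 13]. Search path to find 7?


BST root = 30
Search for 7: compare at each node
Path: [30, 7]


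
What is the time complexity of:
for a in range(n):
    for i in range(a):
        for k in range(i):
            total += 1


Per nesting level: O(n) * O(n) [triangular over a] * O(n) [triangular over i] = O(n^3)
Complexity: O(n^3)


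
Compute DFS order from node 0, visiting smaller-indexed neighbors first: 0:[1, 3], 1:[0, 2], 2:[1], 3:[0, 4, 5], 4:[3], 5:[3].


DFS stack-based: start with [0]
Visit order: [0, 1, 2, 3, 4, 5]


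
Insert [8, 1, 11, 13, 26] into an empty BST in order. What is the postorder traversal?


Root = 8; build tree by BST insertion.
Postorder traversal: [1, 26, 13, 11, 8]


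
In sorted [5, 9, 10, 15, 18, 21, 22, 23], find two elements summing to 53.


Two pointers: lo=0, hi=7
No pair sums to 53


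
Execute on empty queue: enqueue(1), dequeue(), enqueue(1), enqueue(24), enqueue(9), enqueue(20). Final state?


enqueue(1) -> [1]
dequeue() returns 1 -> []
enqueue(1) -> [1]
enqueue(24) -> [1, 24]
enqueue(9) -> [1, 24, 9]
enqueue(20) -> [1, 24, 9, 20]
Final queue (front to back): [1, 24, 9, 20]


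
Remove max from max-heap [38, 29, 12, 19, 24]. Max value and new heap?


Max = 38
Replace root with last, heapify down
Resulting heap: [29, 24, 12, 19]


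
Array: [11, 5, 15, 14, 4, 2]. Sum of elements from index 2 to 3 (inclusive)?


Prefix sums: [0, 11, 16, 31, 45, 49, 51]
Sum[2..3] = prefix[4] - prefix[2] = 45 - 16 = 29


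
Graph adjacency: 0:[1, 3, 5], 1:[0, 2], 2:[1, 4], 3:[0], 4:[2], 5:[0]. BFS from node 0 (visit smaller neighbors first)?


BFS queue: start with [0]
Visit order: [0, 1, 3, 5, 2, 4]


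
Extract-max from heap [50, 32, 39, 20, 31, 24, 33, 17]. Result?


Max = 50
Replace root with last, heapify down
Resulting heap: [39, 32, 33, 20, 31, 24, 17]


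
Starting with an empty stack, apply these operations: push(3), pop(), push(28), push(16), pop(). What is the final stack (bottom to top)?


push(3) -> [3]
pop() returns 3 -> []
push(28) -> [28]
push(16) -> [28, 16]
pop() returns 16 -> [28]
Final stack (bottom to top): [28]


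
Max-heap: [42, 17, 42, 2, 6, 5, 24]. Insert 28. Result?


Append 28: [42, 17, 42, 2, 6, 5, 24, 28]
Bubble up: swap idx 7(28) with idx 3(2); swap idx 3(28) with idx 1(17)
Result: [42, 28, 42, 17, 6, 5, 24, 2]


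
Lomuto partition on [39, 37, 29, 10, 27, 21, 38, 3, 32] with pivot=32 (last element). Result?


Elements <= 32 go left of pivot.
Result: [29, 10, 27, 21, 3, 32, 38, 39, 37], pivot at index 5


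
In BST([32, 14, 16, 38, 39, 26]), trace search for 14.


BST root = 32
Search for 14: compare at each node
Path: [32, 14]


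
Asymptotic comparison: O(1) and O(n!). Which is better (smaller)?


constant grows slower than factorial
O(1) is asymptotically smaller; O(n!) grows faster


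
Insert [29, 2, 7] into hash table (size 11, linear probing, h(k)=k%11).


Insertions: 29->slot 7; 2->slot 2; 7->slot 8
Table: [None, None, 2, None, None, None, None, 29, 7, None, None]


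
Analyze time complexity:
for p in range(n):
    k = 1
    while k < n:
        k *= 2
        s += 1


Per nesting level: O(n) * O(log n) = O(n log n)
Complexity: O(n log n)


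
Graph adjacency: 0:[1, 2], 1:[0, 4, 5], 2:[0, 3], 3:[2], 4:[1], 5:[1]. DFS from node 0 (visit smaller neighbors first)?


DFS stack-based: start with [0]
Visit order: [0, 1, 4, 5, 2, 3]


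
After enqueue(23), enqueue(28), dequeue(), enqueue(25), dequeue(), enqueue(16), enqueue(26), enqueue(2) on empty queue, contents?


enqueue(23) -> [23]
enqueue(28) -> [23, 28]
dequeue() returns 23 -> [28]
enqueue(25) -> [28, 25]
dequeue() returns 28 -> [25]
enqueue(16) -> [25, 16]
enqueue(26) -> [25, 16, 26]
enqueue(2) -> [25, 16, 26, 2]
Final queue (front to back): [25, 16, 26, 2]


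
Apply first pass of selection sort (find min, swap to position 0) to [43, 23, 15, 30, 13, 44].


After one pass: [13, 23, 15, 30, 43, 44]


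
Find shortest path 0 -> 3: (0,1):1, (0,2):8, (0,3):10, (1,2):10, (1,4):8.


Dijkstra from 0:
Distances: {0: 0, 1: 1, 2: 8, 3: 10, 4: 9}
Shortest distance to 3 = 10, path = [0, 3]


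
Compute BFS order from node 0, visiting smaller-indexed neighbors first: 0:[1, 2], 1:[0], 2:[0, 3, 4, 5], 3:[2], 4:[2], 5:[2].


BFS queue: start with [0]
Visit order: [0, 1, 2, 3, 4, 5]


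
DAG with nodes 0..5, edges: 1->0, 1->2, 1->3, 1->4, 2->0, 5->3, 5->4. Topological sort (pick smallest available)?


Kahn's algorithm, process smallest node first
Order: [1, 2, 0, 5, 3, 4]


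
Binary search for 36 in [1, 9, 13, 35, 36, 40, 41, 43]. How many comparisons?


Search for 36:
[0,7] mid=3 arr[3]=35
[4,7] mid=5 arr[5]=40
[4,4] mid=4 arr[4]=36
Total: 3 comparisons


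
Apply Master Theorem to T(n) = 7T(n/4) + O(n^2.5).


a=7, b=4, c=2.5. log_4(7)=1.404 < c=2.5. Case 3: O(n^c) = O(n^2.500)
Complexity: O(n^2.500)


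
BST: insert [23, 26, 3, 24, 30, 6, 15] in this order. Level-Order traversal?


Root = 23; build tree by BST insertion.
Level-Order traversal: [23, 3, 26, 6, 24, 30, 15]


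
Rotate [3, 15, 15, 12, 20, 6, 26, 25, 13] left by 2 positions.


Left rotate by 2: [15, 12, 20, 6, 26, 25, 13, 3, 15]


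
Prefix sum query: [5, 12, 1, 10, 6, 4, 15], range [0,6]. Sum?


Prefix sums: [0, 5, 17, 18, 28, 34, 38, 53]
Sum[0..6] = prefix[7] - prefix[0] = 53 - 0 = 53


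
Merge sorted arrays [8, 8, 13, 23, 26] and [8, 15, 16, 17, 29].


Compare heads, take smaller each step.
Merged: [8, 8, 8, 13, 15, 16, 17, 23, 26, 29]


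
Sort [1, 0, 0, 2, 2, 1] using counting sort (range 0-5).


Count array: [2, 2, 2, 0, 0, 0]
Reconstruct: [0, 0, 1, 1, 2, 2]


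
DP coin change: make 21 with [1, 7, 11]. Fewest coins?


dp[0]=0; dp[i]=1+min(dp[i-c] for c in coins)
...dp[16]=4, dp[17]=5, dp[18]=2, dp[19]=3, dp[20]=4, dp[21]=3
Minimum coins for 21 = 3


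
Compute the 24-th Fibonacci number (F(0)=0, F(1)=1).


F(n)=F(n-1)+F(n-2)
...F(22)=17711, F(23)=28657, F(24)=46368


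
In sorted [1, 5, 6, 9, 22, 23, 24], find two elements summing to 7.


Two pointers: lo=0, hi=6
Found pair: (1, 6) summing to 7


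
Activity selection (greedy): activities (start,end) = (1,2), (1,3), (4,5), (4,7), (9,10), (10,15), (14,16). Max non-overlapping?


Greedy: pick earliest-ending, then skip overlaps.
Selected (4 activities): [(1, 2), (4, 5), (9, 10), (10, 15)]


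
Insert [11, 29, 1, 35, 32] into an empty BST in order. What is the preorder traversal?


Root = 11; build tree by BST insertion.
Preorder traversal: [11, 1, 29, 35, 32]


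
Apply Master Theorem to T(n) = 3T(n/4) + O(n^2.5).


a=3, b=4, c=2.5. log_4(3)=0.792 < c=2.5. Case 3: O(n^c) = O(n^2.500)
Complexity: O(n^2.500)


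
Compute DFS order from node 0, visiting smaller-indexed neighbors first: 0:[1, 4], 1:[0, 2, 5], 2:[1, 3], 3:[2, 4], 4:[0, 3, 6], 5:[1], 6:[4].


DFS stack-based: start with [0]
Visit order: [0, 1, 2, 3, 4, 6, 5]


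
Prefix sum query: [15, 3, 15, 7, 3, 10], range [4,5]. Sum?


Prefix sums: [0, 15, 18, 33, 40, 43, 53]
Sum[4..5] = prefix[6] - prefix[4] = 53 - 40 = 13


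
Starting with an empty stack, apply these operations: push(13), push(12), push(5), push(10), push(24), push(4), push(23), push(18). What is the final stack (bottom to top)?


push(13) -> [13]
push(12) -> [13, 12]
push(5) -> [13, 12, 5]
push(10) -> [13, 12, 5, 10]
push(24) -> [13, 12, 5, 10, 24]
push(4) -> [13, 12, 5, 10, 24, 4]
push(23) -> [13, 12, 5, 10, 24, 4, 23]
push(18) -> [13, 12, 5, 10, 24, 4, 23, 18]
Final stack (bottom to top): [13, 12, 5, 10, 24, 4, 23, 18]


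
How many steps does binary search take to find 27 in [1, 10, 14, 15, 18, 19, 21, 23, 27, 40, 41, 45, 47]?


Search for 27:
[0,12] mid=6 arr[6]=21
[7,12] mid=9 arr[9]=40
[7,8] mid=7 arr[7]=23
[8,8] mid=8 arr[8]=27
Total: 4 comparisons


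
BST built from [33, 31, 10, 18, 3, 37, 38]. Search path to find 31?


BST root = 33
Search for 31: compare at each node
Path: [33, 31]


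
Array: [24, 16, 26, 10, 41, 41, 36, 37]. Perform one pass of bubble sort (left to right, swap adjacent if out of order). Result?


After one pass: [16, 24, 10, 26, 41, 36, 37, 41]


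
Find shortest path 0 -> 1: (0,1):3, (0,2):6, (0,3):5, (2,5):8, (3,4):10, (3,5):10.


Dijkstra from 0:
Distances: {0: 0, 1: 3, 2: 6, 3: 5, 4: 15, 5: 14}
Shortest distance to 1 = 3, path = [0, 1]


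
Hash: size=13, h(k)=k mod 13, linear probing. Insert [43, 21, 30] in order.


Insertions: 43->slot 4; 21->slot 8; 30->slot 5
Table: [None, None, None, None, 43, 30, None, None, 21, None, None, None, None]


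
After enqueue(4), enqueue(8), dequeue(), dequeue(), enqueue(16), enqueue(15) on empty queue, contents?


enqueue(4) -> [4]
enqueue(8) -> [4, 8]
dequeue() returns 4 -> [8]
dequeue() returns 8 -> []
enqueue(16) -> [16]
enqueue(15) -> [16, 15]
Final queue (front to back): [16, 15]


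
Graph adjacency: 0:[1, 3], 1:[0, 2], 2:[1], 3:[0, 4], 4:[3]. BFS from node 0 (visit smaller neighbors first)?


BFS queue: start with [0]
Visit order: [0, 1, 3, 2, 4]


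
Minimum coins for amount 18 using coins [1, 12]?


dp[0]=0; dp[i]=1+min(dp[i-c] for c in coins)
...dp[13]=2, dp[14]=3, dp[15]=4, dp[16]=5, dp[17]=6, dp[18]=7
Minimum coins for 18 = 7


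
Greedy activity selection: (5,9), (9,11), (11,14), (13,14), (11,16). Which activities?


Greedy: pick earliest-ending, then skip overlaps.
Selected (3 activities): [(5, 9), (9, 11), (11, 14)]


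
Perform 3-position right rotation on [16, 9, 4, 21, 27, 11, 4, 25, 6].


Right rotate by 3: [4, 25, 6, 16, 9, 4, 21, 27, 11]


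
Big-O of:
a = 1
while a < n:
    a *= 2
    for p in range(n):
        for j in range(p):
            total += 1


Per nesting level: O(log n) * O(n) * O(n) [triangular over p] = O(n^2 log n)
Complexity: O(n^2 log n)


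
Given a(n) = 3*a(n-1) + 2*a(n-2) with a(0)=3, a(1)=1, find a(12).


Build bottom-up:
...a(10)=213825, a(11)=761549, a(12)=3*761549+2*213825=2712297


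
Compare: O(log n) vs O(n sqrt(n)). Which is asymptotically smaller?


logarithmic grows slower than n^1.5
O(log n) is asymptotically smaller; O(n sqrt(n)) grows faster


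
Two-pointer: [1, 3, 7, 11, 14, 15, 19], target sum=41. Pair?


Two pointers: lo=0, hi=6
No pair sums to 41


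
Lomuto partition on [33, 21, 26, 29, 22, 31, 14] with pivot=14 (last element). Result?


Elements <= 14 go left of pivot.
Result: [14, 21, 26, 29, 22, 31, 33], pivot at index 0


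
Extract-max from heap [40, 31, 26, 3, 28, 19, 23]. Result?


Max = 40
Replace root with last, heapify down
Resulting heap: [31, 28, 26, 3, 23, 19]


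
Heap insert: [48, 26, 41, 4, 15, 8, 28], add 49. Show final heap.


Append 49: [48, 26, 41, 4, 15, 8, 28, 49]
Bubble up: swap idx 7(49) with idx 3(4); swap idx 3(49) with idx 1(26); swap idx 1(49) with idx 0(48)
Result: [49, 48, 41, 26, 15, 8, 28, 4]


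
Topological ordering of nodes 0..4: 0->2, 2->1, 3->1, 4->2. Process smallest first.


Kahn's algorithm, process smallest node first
Order: [0, 3, 4, 2, 1]


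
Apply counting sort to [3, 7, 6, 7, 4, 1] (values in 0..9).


Count array: [0, 1, 0, 1, 1, 0, 1, 2, 0, 0]
Reconstruct: [1, 3, 4, 6, 7, 7]


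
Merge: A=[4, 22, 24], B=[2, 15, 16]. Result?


Compare heads, take smaller each step.
Merged: [2, 4, 15, 16, 22, 24]


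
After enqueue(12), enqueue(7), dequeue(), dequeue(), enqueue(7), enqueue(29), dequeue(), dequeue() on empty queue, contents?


enqueue(12) -> [12]
enqueue(7) -> [12, 7]
dequeue() returns 12 -> [7]
dequeue() returns 7 -> []
enqueue(7) -> [7]
enqueue(29) -> [7, 29]
dequeue() returns 7 -> [29]
dequeue() returns 29 -> []
Final queue (front to back): []


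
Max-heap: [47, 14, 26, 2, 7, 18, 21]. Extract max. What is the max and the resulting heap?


Max = 47
Replace root with last, heapify down
Resulting heap: [26, 14, 21, 2, 7, 18]


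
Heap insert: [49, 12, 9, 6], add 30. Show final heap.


Append 30: [49, 12, 9, 6, 30]
Bubble up: swap idx 4(30) with idx 1(12)
Result: [49, 30, 9, 6, 12]


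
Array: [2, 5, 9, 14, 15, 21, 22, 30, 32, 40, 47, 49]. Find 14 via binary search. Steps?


Search for 14:
[0,11] mid=5 arr[5]=21
[0,4] mid=2 arr[2]=9
[3,4] mid=3 arr[3]=14
Total: 3 comparisons


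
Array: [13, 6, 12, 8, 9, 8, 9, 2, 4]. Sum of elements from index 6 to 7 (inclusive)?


Prefix sums: [0, 13, 19, 31, 39, 48, 56, 65, 67, 71]
Sum[6..7] = prefix[8] - prefix[6] = 67 - 56 = 11


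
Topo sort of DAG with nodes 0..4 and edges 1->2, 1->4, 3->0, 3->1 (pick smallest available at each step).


Kahn's algorithm, process smallest node first
Order: [3, 0, 1, 2, 4]


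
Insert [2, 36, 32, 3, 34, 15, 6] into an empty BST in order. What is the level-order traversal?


Root = 2; build tree by BST insertion.
Level-Order traversal: [2, 36, 32, 3, 34, 15, 6]


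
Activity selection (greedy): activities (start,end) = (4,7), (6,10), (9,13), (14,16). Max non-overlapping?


Greedy: pick earliest-ending, then skip overlaps.
Selected (3 activities): [(4, 7), (9, 13), (14, 16)]


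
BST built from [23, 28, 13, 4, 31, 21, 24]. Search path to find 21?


BST root = 23
Search for 21: compare at each node
Path: [23, 13, 21]


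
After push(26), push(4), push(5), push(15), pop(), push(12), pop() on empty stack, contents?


push(26) -> [26]
push(4) -> [26, 4]
push(5) -> [26, 4, 5]
push(15) -> [26, 4, 5, 15]
pop() returns 15 -> [26, 4, 5]
push(12) -> [26, 4, 5, 12]
pop() returns 12 -> [26, 4, 5]
Final stack (bottom to top): [26, 4, 5]


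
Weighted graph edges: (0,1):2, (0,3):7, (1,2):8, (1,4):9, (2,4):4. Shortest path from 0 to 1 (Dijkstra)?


Dijkstra from 0:
Distances: {0: 0, 1: 2, 2: 10, 3: 7, 4: 11}
Shortest distance to 1 = 2, path = [0, 1]


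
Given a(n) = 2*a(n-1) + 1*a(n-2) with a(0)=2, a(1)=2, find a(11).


Build bottom-up:
...a(9)=2786, a(10)=6726, a(11)=2*6726+1*2786=16238


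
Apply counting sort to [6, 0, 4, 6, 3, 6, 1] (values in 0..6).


Count array: [1, 1, 0, 1, 1, 0, 3]
Reconstruct: [0, 1, 3, 4, 6, 6, 6]


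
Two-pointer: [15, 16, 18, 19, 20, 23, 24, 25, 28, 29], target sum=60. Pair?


Two pointers: lo=0, hi=9
No pair sums to 60


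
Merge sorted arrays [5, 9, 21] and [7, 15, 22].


Compare heads, take smaller each step.
Merged: [5, 7, 9, 15, 21, 22]


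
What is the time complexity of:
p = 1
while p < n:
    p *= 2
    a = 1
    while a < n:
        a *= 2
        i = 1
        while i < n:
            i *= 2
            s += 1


Per nesting level: O(log n) * O(log n) * O(log n) = O((log n)^3)
Complexity: O((log n)^3)


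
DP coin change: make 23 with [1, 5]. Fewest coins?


dp[0]=0; dp[i]=1+min(dp[i-c] for c in coins)
...dp[18]=6, dp[19]=7, dp[20]=4, dp[21]=5, dp[22]=6, dp[23]=7
Minimum coins for 23 = 7


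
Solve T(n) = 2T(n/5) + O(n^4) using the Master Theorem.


a=2, b=5, c=4. log_5(2)=0.431 < c=4. Case 3: O(n^c) = O(n^4)
Complexity: O(n^4)


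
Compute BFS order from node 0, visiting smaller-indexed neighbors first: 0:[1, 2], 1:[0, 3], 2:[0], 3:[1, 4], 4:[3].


BFS queue: start with [0]
Visit order: [0, 1, 2, 3, 4]


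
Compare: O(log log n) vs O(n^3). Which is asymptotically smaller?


double-logarithmic grows slower than cubic
O(log log n) is asymptotically smaller; O(n^3) grows faster


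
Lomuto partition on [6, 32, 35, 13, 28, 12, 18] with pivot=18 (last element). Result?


Elements <= 18 go left of pivot.
Result: [6, 13, 12, 18, 28, 35, 32], pivot at index 3


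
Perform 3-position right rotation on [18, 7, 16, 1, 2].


Right rotate by 3: [16, 1, 2, 18, 7]


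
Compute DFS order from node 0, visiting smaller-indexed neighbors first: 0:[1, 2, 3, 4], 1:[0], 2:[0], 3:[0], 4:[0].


DFS stack-based: start with [0]
Visit order: [0, 1, 2, 3, 4]


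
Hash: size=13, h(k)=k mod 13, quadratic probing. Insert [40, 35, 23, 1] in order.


Insertions: 40->slot 1; 35->slot 9; 23->slot 10; 1->slot 2
Table: [None, 40, 1, None, None, None, None, None, None, 35, 23, None, None]


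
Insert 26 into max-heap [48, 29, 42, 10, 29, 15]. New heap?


Append 26: [48, 29, 42, 10, 29, 15, 26]
Bubble up: no swaps needed
Result: [48, 29, 42, 10, 29, 15, 26]


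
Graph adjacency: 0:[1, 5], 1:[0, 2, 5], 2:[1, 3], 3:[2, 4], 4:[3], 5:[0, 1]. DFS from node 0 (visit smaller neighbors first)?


DFS stack-based: start with [0]
Visit order: [0, 1, 2, 3, 4, 5]


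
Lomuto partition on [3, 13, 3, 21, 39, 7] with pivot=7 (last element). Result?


Elements <= 7 go left of pivot.
Result: [3, 3, 7, 21, 39, 13], pivot at index 2


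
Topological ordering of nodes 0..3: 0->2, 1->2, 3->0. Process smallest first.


Kahn's algorithm, process smallest node first
Order: [1, 3, 0, 2]


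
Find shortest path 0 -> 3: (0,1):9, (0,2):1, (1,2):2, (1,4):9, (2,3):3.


Dijkstra from 0:
Distances: {0: 0, 1: 3, 2: 1, 3: 4, 4: 12}
Shortest distance to 3 = 4, path = [0, 2, 3]


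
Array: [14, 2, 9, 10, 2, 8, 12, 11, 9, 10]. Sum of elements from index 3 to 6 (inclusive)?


Prefix sums: [0, 14, 16, 25, 35, 37, 45, 57, 68, 77, 87]
Sum[3..6] = prefix[7] - prefix[3] = 57 - 25 = 32


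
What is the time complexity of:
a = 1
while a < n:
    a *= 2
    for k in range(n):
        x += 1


Per nesting level: O(log n) * O(n) = O(n log n)
Complexity: O(n log n)


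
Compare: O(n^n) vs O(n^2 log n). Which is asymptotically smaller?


n^2 log n grows slower than n^n
O(n^2 log n) is asymptotically smaller; O(n^n) grows faster


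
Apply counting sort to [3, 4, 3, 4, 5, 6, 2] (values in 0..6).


Count array: [0, 0, 1, 2, 2, 1, 1]
Reconstruct: [2, 3, 3, 4, 4, 5, 6]


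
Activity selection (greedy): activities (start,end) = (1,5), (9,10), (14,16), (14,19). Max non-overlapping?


Greedy: pick earliest-ending, then skip overlaps.
Selected (3 activities): [(1, 5), (9, 10), (14, 16)]


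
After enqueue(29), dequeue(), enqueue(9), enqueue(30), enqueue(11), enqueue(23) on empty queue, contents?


enqueue(29) -> [29]
dequeue() returns 29 -> []
enqueue(9) -> [9]
enqueue(30) -> [9, 30]
enqueue(11) -> [9, 30, 11]
enqueue(23) -> [9, 30, 11, 23]
Final queue (front to back): [9, 30, 11, 23]


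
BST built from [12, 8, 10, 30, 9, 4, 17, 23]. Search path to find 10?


BST root = 12
Search for 10: compare at each node
Path: [12, 8, 10]


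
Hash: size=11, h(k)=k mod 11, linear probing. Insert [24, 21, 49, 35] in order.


Insertions: 24->slot 2; 21->slot 10; 49->slot 5; 35->slot 3
Table: [None, None, 24, 35, None, 49, None, None, None, None, 21]


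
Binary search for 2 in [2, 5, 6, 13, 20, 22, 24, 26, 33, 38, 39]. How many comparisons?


Search for 2:
[0,10] mid=5 arr[5]=22
[0,4] mid=2 arr[2]=6
[0,1] mid=0 arr[0]=2
Total: 3 comparisons


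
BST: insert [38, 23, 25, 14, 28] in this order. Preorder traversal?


Root = 38; build tree by BST insertion.
Preorder traversal: [38, 23, 14, 25, 28]


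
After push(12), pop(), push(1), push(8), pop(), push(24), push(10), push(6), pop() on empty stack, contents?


push(12) -> [12]
pop() returns 12 -> []
push(1) -> [1]
push(8) -> [1, 8]
pop() returns 8 -> [1]
push(24) -> [1, 24]
push(10) -> [1, 24, 10]
push(6) -> [1, 24, 10, 6]
pop() returns 6 -> [1, 24, 10]
Final stack (bottom to top): [1, 24, 10]


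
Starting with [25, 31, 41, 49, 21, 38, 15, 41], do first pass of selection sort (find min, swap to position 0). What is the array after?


After one pass: [15, 31, 41, 49, 21, 38, 25, 41]


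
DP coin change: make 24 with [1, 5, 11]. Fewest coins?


dp[0]=0; dp[i]=1+min(dp[i-c] for c in coins)
...dp[19]=5, dp[20]=4, dp[21]=3, dp[22]=2, dp[23]=3, dp[24]=4
Minimum coins for 24 = 4


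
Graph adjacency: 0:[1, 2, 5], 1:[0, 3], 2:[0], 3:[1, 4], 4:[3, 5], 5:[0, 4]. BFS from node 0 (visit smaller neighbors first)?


BFS queue: start with [0]
Visit order: [0, 1, 2, 5, 3, 4]


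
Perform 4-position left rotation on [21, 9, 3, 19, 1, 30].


Left rotate by 4: [1, 30, 21, 9, 3, 19]


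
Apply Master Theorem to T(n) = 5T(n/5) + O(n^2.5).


a=5, b=5, c=2.5. log_5(5)=1 < c=2.5. Case 3: O(n^c) = O(n^2.500)
Complexity: O(n^2.500)


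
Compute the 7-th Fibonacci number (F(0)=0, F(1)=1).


F(n)=F(n-1)+F(n-2)
...F(5)=5, F(6)=8, F(7)=13


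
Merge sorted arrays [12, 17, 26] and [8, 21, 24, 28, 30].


Compare heads, take smaller each step.
Merged: [8, 12, 17, 21, 24, 26, 28, 30]


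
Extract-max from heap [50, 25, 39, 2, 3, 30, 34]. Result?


Max = 50
Replace root with last, heapify down
Resulting heap: [39, 25, 34, 2, 3, 30]


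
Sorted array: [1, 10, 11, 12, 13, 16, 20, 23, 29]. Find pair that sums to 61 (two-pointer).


Two pointers: lo=0, hi=8
No pair sums to 61


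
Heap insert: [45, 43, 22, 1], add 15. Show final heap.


Append 15: [45, 43, 22, 1, 15]
Bubble up: no swaps needed
Result: [45, 43, 22, 1, 15]


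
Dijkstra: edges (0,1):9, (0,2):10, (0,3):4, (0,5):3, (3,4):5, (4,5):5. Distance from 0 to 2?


Dijkstra from 0:
Distances: {0: 0, 1: 9, 2: 10, 3: 4, 4: 8, 5: 3}
Shortest distance to 2 = 10, path = [0, 2]


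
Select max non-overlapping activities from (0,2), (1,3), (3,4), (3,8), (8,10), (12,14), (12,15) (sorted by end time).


Greedy: pick earliest-ending, then skip overlaps.
Selected (4 activities): [(0, 2), (3, 4), (8, 10), (12, 14)]


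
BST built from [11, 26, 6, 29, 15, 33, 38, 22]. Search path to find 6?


BST root = 11
Search for 6: compare at each node
Path: [11, 6]


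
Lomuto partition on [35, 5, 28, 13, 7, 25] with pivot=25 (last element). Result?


Elements <= 25 go left of pivot.
Result: [5, 13, 7, 25, 28, 35], pivot at index 3


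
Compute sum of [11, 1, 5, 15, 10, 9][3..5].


Prefix sums: [0, 11, 12, 17, 32, 42, 51]
Sum[3..5] = prefix[6] - prefix[3] = 51 - 17 = 34


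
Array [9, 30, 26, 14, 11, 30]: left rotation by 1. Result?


Left rotate by 1: [30, 26, 14, 11, 30, 9]


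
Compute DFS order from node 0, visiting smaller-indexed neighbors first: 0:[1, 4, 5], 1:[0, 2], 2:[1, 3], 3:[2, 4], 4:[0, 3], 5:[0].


DFS stack-based: start with [0]
Visit order: [0, 1, 2, 3, 4, 5]


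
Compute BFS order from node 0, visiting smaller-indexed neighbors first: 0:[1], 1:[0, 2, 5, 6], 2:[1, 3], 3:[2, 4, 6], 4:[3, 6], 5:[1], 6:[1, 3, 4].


BFS queue: start with [0]
Visit order: [0, 1, 2, 5, 6, 3, 4]


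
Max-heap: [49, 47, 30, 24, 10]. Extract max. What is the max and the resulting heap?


Max = 49
Replace root with last, heapify down
Resulting heap: [47, 24, 30, 10]


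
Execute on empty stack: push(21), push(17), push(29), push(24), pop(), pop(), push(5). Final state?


push(21) -> [21]
push(17) -> [21, 17]
push(29) -> [21, 17, 29]
push(24) -> [21, 17, 29, 24]
pop() returns 24 -> [21, 17, 29]
pop() returns 29 -> [21, 17]
push(5) -> [21, 17, 5]
Final stack (bottom to top): [21, 17, 5]


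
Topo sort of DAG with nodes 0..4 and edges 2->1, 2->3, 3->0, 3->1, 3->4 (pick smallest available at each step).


Kahn's algorithm, process smallest node first
Order: [2, 3, 0, 1, 4]


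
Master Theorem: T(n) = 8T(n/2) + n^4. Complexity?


a=8, b=2, c=4. log_2(8)=3 < c=4. Case 3: O(n^c) = O(n^4)
Complexity: O(n^4)


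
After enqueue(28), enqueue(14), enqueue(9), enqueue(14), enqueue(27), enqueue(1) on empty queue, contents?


enqueue(28) -> [28]
enqueue(14) -> [28, 14]
enqueue(9) -> [28, 14, 9]
enqueue(14) -> [28, 14, 9, 14]
enqueue(27) -> [28, 14, 9, 14, 27]
enqueue(1) -> [28, 14, 9, 14, 27, 1]
Final queue (front to back): [28, 14, 9, 14, 27, 1]


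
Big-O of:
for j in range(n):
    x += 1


Per nesting level: O(n) = O(n)
Complexity: O(n)


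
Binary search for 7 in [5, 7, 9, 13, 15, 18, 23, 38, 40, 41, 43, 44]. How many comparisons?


Search for 7:
[0,11] mid=5 arr[5]=18
[0,4] mid=2 arr[2]=9
[0,1] mid=0 arr[0]=5
[1,1] mid=1 arr[1]=7
Total: 4 comparisons


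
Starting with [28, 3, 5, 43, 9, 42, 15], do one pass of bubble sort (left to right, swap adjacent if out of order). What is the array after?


After one pass: [3, 5, 28, 9, 42, 15, 43]


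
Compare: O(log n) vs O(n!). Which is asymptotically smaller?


logarithmic grows slower than factorial
O(log n) is asymptotically smaller; O(n!) grows faster


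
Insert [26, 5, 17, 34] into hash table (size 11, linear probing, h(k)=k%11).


Insertions: 26->slot 4; 5->slot 5; 17->slot 6; 34->slot 1
Table: [None, 34, None, None, 26, 5, 17, None, None, None, None]
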